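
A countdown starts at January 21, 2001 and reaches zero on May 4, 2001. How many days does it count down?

Jan 21, 2001 → Feb 21, 2001: 31 days (January has 31).
Feb 21, 2001 → Mar 21, 2001: 28 days (February has 28).
Mar 21, 2001 → Apr 21, 2001: 31 days (March has 31).
Apr 21, 2001 → May 4, 2001: 13 days.
Total: 103 days.

103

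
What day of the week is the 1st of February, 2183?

Doomsday rule: the anchor day for the 2100s is Sunday. For year 83: 83÷12 = 6 r 11, and 11÷4 = 2, so 6+11+2 = 19.
Sunday + 19 ≡ Friday — that's 2183's doomsday.
In February the doomsday date is Feb 28 (2183 is not a leap year).
Feb 1 is 27 days before Feb 28; 27 mod 7 = 6, so Friday − 6 = Saturday.

Saturday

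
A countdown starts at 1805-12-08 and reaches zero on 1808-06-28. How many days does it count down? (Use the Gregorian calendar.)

933

Dec 8, 1805 → Dec 8, 1806: 365 days.
Dec 8, 1806 → Dec 8, 1807: 365 days.
Dec 8, 1807 → Jan 8, 1808: 31 days (December has 31).
Jan 8, 1808 → Feb 8, 1808: 31 days (January has 31).
Feb 8, 1808 → Mar 8, 1808: 29 days (February has 29).
Mar 8, 1808 → Apr 8, 1808: 31 days (March has 31).
Apr 8, 1808 → May 8, 1808: 30 days (April has 30).
May 8, 1808 → Jun 8, 1808: 31 days (May has 31).
Jun 8, 1808 → Jun 28, 1808: 20 days.
Total: 933 days.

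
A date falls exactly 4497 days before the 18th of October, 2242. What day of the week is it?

Oct 18, 2242 is a Tuesday.
4497 mod 7 = 3, so 4497 days before a Tuesday is Tuesday − 3 = Saturday.

Saturday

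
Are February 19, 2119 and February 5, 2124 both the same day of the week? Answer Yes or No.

From Feb 19, 2119 to Feb 5, 2124 is 1812 days.
1812 mod 7 = 6, so they are different weekdays.
(Feb 19, 2119 is a Sunday; Feb 5, 2124 is a Saturday.)

No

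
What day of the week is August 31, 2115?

Saturday

Doomsday rule: the anchor day for the 2100s is Sunday. For year 15: 15÷12 = 1 r 3, and 3÷4 = 0, so 1+3+0 = 4.
Sunday + 4 ≡ Thursday — that's 2115's doomsday.
In August the doomsday date is Aug 8.
Aug 31 is 23 days after Aug 8; 23 mod 7 = 2, so Thursday + 2 = Saturday.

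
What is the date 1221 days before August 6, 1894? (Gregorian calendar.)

−365 (one year) → Aug 6, 1893 (856 left).
−365 (one year) → Aug 6, 1892 (491 left).
−366 (one year; includes Feb 29, 1892) → Aug 6, 1891 (125 left).
−6 → Jul 31, 1891 (end of Jul, 31 days; 119 left).
−31 → Jun 30, 1891 (end of Jun, 30 days; 88 left).
−30 → May 31, 1891 (end of May, 31 days; 58 left).
−31 → Apr 30, 1891 (end of Apr, 30 days; 27 left).
−27 → Apr 3, 1891.

April 3, 1891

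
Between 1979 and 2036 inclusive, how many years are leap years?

15

Multiples of 4 in [1979,2036]: 15.
Of those, multiples of 100: 1 (not leap unless ÷400).
Multiples of 400: 1.
Leap years = 15 − 1 + 1 = 15.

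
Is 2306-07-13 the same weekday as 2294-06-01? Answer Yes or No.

Yes

From Jun 1, 2294 to Jul 13, 2306 is 4424 days.
4424 mod 7 = 0, so they are the same weekday.
(Jun 1, 2294 is a Friday; Jul 13, 2306 is a Friday.)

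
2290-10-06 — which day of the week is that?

Doomsday rule: the anchor day for the 2200s is Friday. For year 90: 90÷12 = 7 r 6, and 6÷4 = 1, so 7+6+1 = 14.
Friday + 14 ≡ Friday — that's 2290's doomsday.
In October the doomsday date is Oct 10.
Oct 6 is 4 days before Oct 10; 4 mod 7 = 4, so Friday − 4 = Monday.

Monday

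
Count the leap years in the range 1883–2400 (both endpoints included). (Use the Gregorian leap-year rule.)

Multiples of 4 in [1883,2400]: 130.
Of those, multiples of 100: 6 (not leap unless ÷400).
Multiples of 400: 2.
Leap years = 130 − 6 + 2 = 126.

126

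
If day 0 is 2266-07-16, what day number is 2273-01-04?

Jul 16, 2266 → Jul 16, 2267: 365 days.
Jul 16, 2267 → Jul 16, 2268: 366 days (Feb 29, 2268 is in that span).
Jul 16, 2268 → Jul 16, 2269: 365 days.
Jul 16, 2269 → Jul 16, 2270: 365 days.
Jul 16, 2270 → Jul 16, 2271: 365 days.
Jul 16, 2271 → Jul 16, 2272: 366 days (Feb 29, 2272 is in that span).
Jul 16, 2272 → Aug 16, 2272: 31 days (July has 31).
Aug 16, 2272 → Sep 16, 2272: 31 days (August has 31).
Sep 16, 2272 → Oct 16, 2272: 30 days (September has 30).
Oct 16, 2272 → Nov 16, 2272: 31 days (October has 31).
Nov 16, 2272 → Dec 16, 2272: 30 days (November has 30).
Dec 16, 2272 → Jan 4, 2273: 19 days.
Total: 2364 days.

2364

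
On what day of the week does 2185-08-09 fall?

Tuesday

Doomsday rule: the anchor day for the 2100s is Sunday. For year 85: 85÷12 = 7 r 1, and 1÷4 = 0, so 7+1+0 = 8.
Sunday + 8 ≡ Monday — that's 2185's doomsday.
In August the doomsday date is Aug 8.
Aug 9 is 1 day after Aug 8; 1 mod 7 = 1, so Monday + 1 = Tuesday.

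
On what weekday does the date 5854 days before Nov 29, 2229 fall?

First find the weekday of Nov 29, 2229. Doomsday rule: the anchor day for the 2200s is Friday. For year 29: 29÷12 = 2 r 5, and 5÷4 = 1, so 2+5+1 = 8.
Friday + 8 ≡ Saturday — that's 2229's doomsday.
In November the doomsday date is Nov 7.
Nov 29 is 22 days after Nov 7; 22 mod 7 = 1, so Saturday + 1 = Sunday.
5854 mod 7 = 2, so 5854 days before a Sunday is Sunday − 2 = Friday.

Friday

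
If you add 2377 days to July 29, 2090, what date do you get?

January 30, 2097

+365 (one year) → Jul 29, 2091 (2012 left).
+366 (one year; includes Feb 29, 2092) → Jul 29, 2092 (1646 left).
+365 (one year) → Jul 29, 2093 (1281 left).
+365 (one year) → Jul 29, 2094 (916 left).
+365 (one year) → Jul 29, 2095 (551 left).
+366 (one year; includes Feb 29, 2096) → Jul 29, 2096 (185 left).
Jul has 31 days: +3 → Aug 1, 2096 (182 left).
Aug has 31 days: +31 → Sep 1, 2096 (151 left).
Sep has 30 days: +30 → Oct 1, 2096 (121 left).
Oct has 31 days: +31 → Nov 1, 2096 (90 left).
Nov has 30 days: +30 → Dec 1, 2096 (60 left).
Dec has 31 days: +31 → Jan 1, 2097 (29 left).
+29 → Jan 30, 2097.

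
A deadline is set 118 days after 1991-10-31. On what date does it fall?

Oct has 31 days: +1 → Nov 1, 1991 (117 left).
Nov has 30 days: +30 → Dec 1, 1991 (87 left).
Dec has 31 days: +31 → Jan 1, 1992 (56 left).
Jan has 31 days: +31 → Feb 1, 1992 (25 left).
+25 → Feb 26, 1992.

February 26, 1992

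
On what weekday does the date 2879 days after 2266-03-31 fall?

Monday

Mar 31, 2266 is a Saturday.
2879 mod 7 = 2, so 2879 days after a Saturday is Saturday + 2 = Monday.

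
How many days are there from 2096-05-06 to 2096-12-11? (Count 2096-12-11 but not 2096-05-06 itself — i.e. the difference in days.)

219

May 6, 2096 → Jun 6, 2096: 31 days (May has 31).
Jun 6, 2096 → Jul 6, 2096: 30 days (June has 30).
Jul 6, 2096 → Aug 6, 2096: 31 days (July has 31).
Aug 6, 2096 → Sep 6, 2096: 31 days (August has 31).
Sep 6, 2096 → Oct 6, 2096: 30 days (September has 30).
Oct 6, 2096 → Nov 6, 2096: 31 days (October has 31).
Nov 6, 2096 → Dec 6, 2096: 30 days (November has 30).
Dec 6, 2096 → Dec 11, 2096: 5 days.
Total: 219 days.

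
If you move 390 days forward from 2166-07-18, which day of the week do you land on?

First find the weekday of Jul 18, 2166. Doomsday rule: the anchor day for the 2100s is Sunday. For year 66: 66÷12 = 5 r 6, and 6÷4 = 1, so 5+6+1 = 12.
Sunday + 12 ≡ Friday — that's 2166's doomsday.
In July the doomsday date is Jul 11.
Jul 18 is 7 days after Jul 11; 7 mod 7 = 0, so Friday + 0 = Friday.
390 mod 7 = 5, so 390 days after a Friday is Friday + 5 = Wednesday.

Wednesday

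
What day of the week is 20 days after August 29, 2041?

First find the weekday of Aug 29, 2041. Doomsday rule: the anchor day for the 2000s is Tuesday. For year 41: 41÷12 = 3 r 5, and 5÷4 = 1, so 3+5+1 = 9.
Tuesday + 9 ≡ Thursday — that's 2041's doomsday.
In August the doomsday date is Aug 8.
Aug 29 is 21 days after Aug 8; 21 mod 7 = 0, so Thursday + 0 = Thursday.
20 mod 7 = 6, so 20 days after a Thursday is Thursday + 6 = Wednesday.

Wednesday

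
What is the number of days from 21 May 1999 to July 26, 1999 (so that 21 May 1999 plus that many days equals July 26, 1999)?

66

May 21, 1999 → Jun 21, 1999: 31 days (May has 31).
Jun 21, 1999 → Jul 21, 1999: 30 days (June has 30).
Jul 21, 1999 → Jul 26, 1999: 5 days.
Total: 66 days.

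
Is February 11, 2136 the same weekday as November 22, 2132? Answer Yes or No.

Yes

From Nov 22, 2132 to Feb 11, 2136 is 1176 days.
1176 mod 7 = 0, so they are the same weekday.
(Nov 22, 2132 is a Saturday; Feb 11, 2136 is a Saturday.)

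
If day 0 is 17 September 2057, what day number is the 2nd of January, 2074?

5951

Sep 17, 2057 → Sep 17, 2058: 365 days.
Sep 17, 2058 → Sep 17, 2059: 365 days.
Sep 17, 2059 → Sep 17, 2060: 366 days (Feb 29, 2060 is in that span).
Sep 17, 2060 → Sep 17, 2061: 365 days.
Sep 17, 2061 → Sep 17, 2062: 365 days.
Sep 17, 2062 → Sep 17, 2063: 365 days.
Sep 17, 2063 → Sep 17, 2064: 366 days (Feb 29, 2064 is in that span).
Sep 17, 2064 → Sep 17, 2065: 365 days.
Sep 17, 2065 → Sep 17, 2066: 365 days.
Sep 17, 2066 → Sep 17, 2067: 365 days.
Sep 17, 2067 → Sep 17, 2068: 366 days (Feb 29, 2068 is in that span).
Sep 17, 2068 → Sep 17, 2069: 365 days.
Sep 17, 2069 → Sep 17, 2070: 365 days.
Sep 17, 2070 → Sep 17, 2071: 365 days.
Sep 17, 2071 → Sep 17, 2072: 366 days (Feb 29, 2072 is in that span).
Sep 17, 2072 → Sep 17, 2073: 365 days.
Sep 17, 2073 → Oct 17, 2073: 30 days (September has 30).
Oct 17, 2073 → Nov 17, 2073: 31 days (October has 31).
Nov 17, 2073 → Dec 17, 2073: 30 days (November has 30).
Dec 17, 2073 → Jan 2, 2074: 16 days.
Total: 5951 days.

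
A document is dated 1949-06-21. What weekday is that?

Tuesday

Doomsday rule: the anchor day for the 1900s is Wednesday. For year 49: 49÷12 = 4 r 1, and 1÷4 = 0, so 4+1+0 = 5.
Wednesday + 5 ≡ Monday — that's 1949's doomsday.
In June the doomsday date is Jun 6.
Jun 21 is 15 days after Jun 6; 15 mod 7 = 1, so Monday + 1 = Tuesday.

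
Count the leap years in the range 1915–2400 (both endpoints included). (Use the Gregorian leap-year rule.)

119

Multiples of 4 in [1915,2400]: 122.
Of those, multiples of 100: 5 (not leap unless ÷400).
Multiples of 400: 2.
Leap years = 122 − 5 + 2 = 119.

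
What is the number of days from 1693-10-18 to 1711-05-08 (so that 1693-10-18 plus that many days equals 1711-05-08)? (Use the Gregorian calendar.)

Oct 18, 1693 → Oct 18, 1694: 365 days.
Oct 18, 1694 → Oct 18, 1695: 365 days.
Oct 18, 1695 → Oct 18, 1696: 366 days (Feb 29, 1696 is in that span).
Oct 18, 1696 → Oct 18, 1697: 365 days.
Oct 18, 1697 → Oct 18, 1698: 365 days.
Oct 18, 1698 → Oct 18, 1699: 365 days.
Oct 18, 1699 → Oct 18, 1700: 365 days.
Oct 18, 1700 → Oct 18, 1701: 365 days.
Oct 18, 1701 → Oct 18, 1702: 365 days.
Oct 18, 1702 → Oct 18, 1703: 365 days.
Oct 18, 1703 → Oct 18, 1704: 366 days (Feb 29, 1704 is in that span).
Oct 18, 1704 → Oct 18, 1705: 365 days.
Oct 18, 1705 → Oct 18, 1706: 365 days.
Oct 18, 1706 → Oct 18, 1707: 365 days.
Oct 18, 1707 → Oct 18, 1708: 366 days (Feb 29, 1708 is in that span).
Oct 18, 1708 → Oct 18, 1709: 365 days.
Oct 18, 1709 → Oct 18, 1710: 365 days.
Oct 18, 1710 → Nov 18, 1710: 31 days (October has 31).
Nov 18, 1710 → Dec 18, 1710: 30 days (November has 30).
Dec 18, 1710 → Jan 18, 1711: 31 days (December has 31).
Jan 18, 1711 → Feb 18, 1711: 31 days (January has 31).
Feb 18, 1711 → Mar 18, 1711: 28 days (February has 28).
Mar 18, 1711 → Apr 18, 1711: 31 days (March has 31).
Apr 18, 1711 → May 8, 1711: 20 days.
Total: 6410 days.

6410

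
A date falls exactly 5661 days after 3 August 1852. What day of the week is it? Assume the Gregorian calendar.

Sunday

Aug 3, 1852 is a Tuesday.
5661 mod 7 = 5, so 5661 days after a Tuesday is Tuesday + 5 = Sunday.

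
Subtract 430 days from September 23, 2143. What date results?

−365 (one year) → Sep 23, 2142 (65 left).
−23 → Aug 31, 2142 (end of Aug, 31 days; 42 left).
−31 → Jul 31, 2142 (end of Jul, 31 days; 11 left).
−11 → Jul 20, 2142.

July 20, 2142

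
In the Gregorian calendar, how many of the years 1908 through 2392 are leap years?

Multiples of 4 in [1908,2392]: 122.
Of those, multiples of 100: 4 (not leap unless ÷400).
Multiples of 400: 1.
Leap years = 122 − 4 + 1 = 119.

119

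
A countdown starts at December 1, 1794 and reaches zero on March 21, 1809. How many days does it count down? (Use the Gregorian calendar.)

5223

Dec 1, 1794 → Dec 1, 1795: 365 days.
Dec 1, 1795 → Dec 1, 1796: 366 days (Feb 29, 1796 is in that span).
Dec 1, 1796 → Dec 1, 1797: 365 days.
Dec 1, 1797 → Dec 1, 1798: 365 days.
Dec 1, 1798 → Dec 1, 1799: 365 days.
Dec 1, 1799 → Dec 1, 1800: 365 days.
Dec 1, 1800 → Dec 1, 1801: 365 days.
Dec 1, 1801 → Dec 1, 1802: 365 days.
Dec 1, 1802 → Dec 1, 1803: 365 days.
Dec 1, 1803 → Dec 1, 1804: 366 days (Feb 29, 1804 is in that span).
Dec 1, 1804 → Dec 1, 1805: 365 days.
Dec 1, 1805 → Dec 1, 1806: 365 days.
Dec 1, 1806 → Dec 1, 1807: 365 days.
Dec 1, 1807 → Dec 1, 1808: 366 days (Feb 29, 1808 is in that span).
Dec 1, 1808 → Jan 1, 1809: 31 days (December has 31).
Jan 1, 1809 → Feb 1, 1809: 31 days (January has 31).
Feb 1, 1809 → Mar 1, 1809: 28 days (February has 28).
Mar 1, 1809 → Mar 21, 1809: 20 days.
Total: 5223 days.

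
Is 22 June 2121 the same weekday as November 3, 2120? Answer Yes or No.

From Nov 3, 2120 to Jun 22, 2121 is 231 days.
231 mod 7 = 0, so they are the same weekday.
(Nov 3, 2120 is a Sunday; Jun 22, 2121 is a Sunday.)

Yes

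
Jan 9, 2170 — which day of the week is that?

January 1, 2170 is a Monday.
Jan 1, 2170 → Jan 9, 2170: 8 days.
Total: 8 days.
8 mod 7 = 1, so Monday + 1 = Tuesday.

Tuesday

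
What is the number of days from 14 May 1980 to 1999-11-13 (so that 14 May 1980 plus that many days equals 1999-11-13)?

May 14, 1980 → May 14, 1981: 365 days.
May 14, 1981 → May 14, 1982: 365 days.
May 14, 1982 → May 14, 1983: 365 days.
May 14, 1983 → May 14, 1984: 366 days (Feb 29, 1984 is in that span).
May 14, 1984 → May 14, 1985: 365 days.
May 14, 1985 → May 14, 1986: 365 days.
May 14, 1986 → May 14, 1987: 365 days.
May 14, 1987 → May 14, 1988: 366 days (Feb 29, 1988 is in that span).
May 14, 1988 → May 14, 1989: 365 days.
May 14, 1989 → May 14, 1990: 365 days.
May 14, 1990 → May 14, 1991: 365 days.
May 14, 1991 → May 14, 1992: 366 days (Feb 29, 1992 is in that span).
May 14, 1992 → May 14, 1993: 365 days.
May 14, 1993 → May 14, 1994: 365 days.
May 14, 1994 → May 14, 1995: 365 days.
May 14, 1995 → May 14, 1996: 366 days (Feb 29, 1996 is in that span).
May 14, 1996 → May 14, 1997: 365 days.
May 14, 1997 → May 14, 1998: 365 days.
May 14, 1998 → May 14, 1999: 365 days.
May 14, 1999 → Jun 14, 1999: 31 days (May has 31).
Jun 14, 1999 → Jul 14, 1999: 30 days (June has 30).
Jul 14, 1999 → Aug 14, 1999: 31 days (July has 31).
Aug 14, 1999 → Sep 14, 1999: 31 days (August has 31).
Sep 14, 1999 → Oct 14, 1999: 30 days (September has 30).
Oct 14, 1999 → Nov 13, 1999: 30 days.
Total: 7122 days.

7122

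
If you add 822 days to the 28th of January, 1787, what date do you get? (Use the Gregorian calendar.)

+365 (one year) → Jan 28, 1788 (457 left).
+366 (one year; includes Feb 29, 1788) → Jan 28, 1789 (91 left).
Jan has 31 days: +4 → Feb 1, 1789 (87 left).
Feb has 28 days: +28 → Mar 1, 1789 (59 left).
Mar has 31 days: +31 → Apr 1, 1789 (28 left).
+28 → Apr 29, 1789.

April 29, 1789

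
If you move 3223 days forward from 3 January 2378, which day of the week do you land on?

Friday

Jan 3, 2378 is a Tuesday.
3223 mod 7 = 3, so 3223 days after a Tuesday is Tuesday + 3 = Friday.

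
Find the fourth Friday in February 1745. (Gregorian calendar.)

February 1, 1745 is a Monday.
The first Friday is therefore February 5 (4 days later).
The fourth Friday is 5 + 3×7 = February 26.

February 26, 1745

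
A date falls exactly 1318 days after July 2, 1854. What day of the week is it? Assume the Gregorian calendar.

Jul 2, 1854 is a Sunday.
1318 mod 7 = 2, so 1318 days after a Sunday is Sunday + 2 = Tuesday.

Tuesday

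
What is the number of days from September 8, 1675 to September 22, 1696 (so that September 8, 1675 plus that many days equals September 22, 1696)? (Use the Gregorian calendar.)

7685

Sep 8, 1675 → Sep 8, 1676: 366 days (Feb 29, 1676 is in that span).
Sep 8, 1676 → Sep 8, 1677: 365 days.
Sep 8, 1677 → Sep 8, 1678: 365 days.
Sep 8, 1678 → Sep 8, 1679: 365 days.
Sep 8, 1679 → Sep 8, 1680: 366 days (Feb 29, 1680 is in that span).
Sep 8, 1680 → Sep 8, 1681: 365 days.
Sep 8, 1681 → Sep 8, 1682: 365 days.
Sep 8, 1682 → Sep 8, 1683: 365 days.
Sep 8, 1683 → Sep 8, 1684: 366 days (Feb 29, 1684 is in that span).
Sep 8, 1684 → Sep 8, 1685: 365 days.
Sep 8, 1685 → Sep 8, 1686: 365 days.
Sep 8, 1686 → Sep 8, 1687: 365 days.
Sep 8, 1687 → Sep 8, 1688: 366 days (Feb 29, 1688 is in that span).
Sep 8, 1688 → Sep 8, 1689: 365 days.
Sep 8, 1689 → Sep 8, 1690: 365 days.
Sep 8, 1690 → Sep 8, 1691: 365 days.
Sep 8, 1691 → Sep 8, 1692: 366 days (Feb 29, 1692 is in that span).
Sep 8, 1692 → Sep 8, 1693: 365 days.
Sep 8, 1693 → Sep 8, 1694: 365 days.
Sep 8, 1694 → Sep 8, 1695: 365 days.
Sep 8, 1695 → Oct 8, 1695: 30 days (September has 30).
Oct 8, 1695 → Nov 8, 1695: 31 days (October has 31).
Nov 8, 1695 → Dec 8, 1695: 30 days (November has 30).
Dec 8, 1695 → Jan 8, 1696: 31 days (December has 31).
Jan 8, 1696 → Feb 8, 1696: 31 days (January has 31).
Feb 8, 1696 → Mar 8, 1696: 29 days (February has 29).
Mar 8, 1696 → Apr 8, 1696: 31 days (March has 31).
Apr 8, 1696 → May 8, 1696: 30 days (April has 30).
May 8, 1696 → Jun 8, 1696: 31 days (May has 31).
Jun 8, 1696 → Jul 8, 1696: 30 days (June has 30).
Jul 8, 1696 → Aug 8, 1696: 31 days (July has 31).
Aug 8, 1696 → Sep 8, 1696: 31 days (August has 31).
Sep 8, 1696 → Sep 22, 1696: 14 days.
Total: 7685 days.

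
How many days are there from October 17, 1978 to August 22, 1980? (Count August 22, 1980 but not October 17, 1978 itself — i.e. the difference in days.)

Oct 17, 1978 → Oct 17, 1979: 365 days.
Oct 17, 1979 → Nov 17, 1979: 31 days (October has 31).
Nov 17, 1979 → Dec 17, 1979: 30 days (November has 30).
Dec 17, 1979 → Jan 17, 1980: 31 days (December has 31).
Jan 17, 1980 → Feb 17, 1980: 31 days (January has 31).
Feb 17, 1980 → Mar 17, 1980: 29 days (February has 29).
Mar 17, 1980 → Apr 17, 1980: 31 days (March has 31).
Apr 17, 1980 → May 17, 1980: 30 days (April has 30).
May 17, 1980 → Jun 17, 1980: 31 days (May has 31).
Jun 17, 1980 → Jul 17, 1980: 30 days (June has 30).
Jul 17, 1980 → Aug 17, 1980: 31 days (July has 31).
Aug 17, 1980 → Aug 22, 1980: 5 days.
Total: 675 days.

675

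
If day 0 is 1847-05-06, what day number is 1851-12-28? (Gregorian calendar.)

1697

May 6, 1847 → May 6, 1848: 366 days (Feb 29, 1848 is in that span).
May 6, 1848 → May 6, 1849: 365 days.
May 6, 1849 → May 6, 1850: 365 days.
May 6, 1850 → May 6, 1851: 365 days.
May 6, 1851 → Jun 6, 1851: 31 days (May has 31).
Jun 6, 1851 → Jul 6, 1851: 30 days (June has 30).
Jul 6, 1851 → Aug 6, 1851: 31 days (July has 31).
Aug 6, 1851 → Sep 6, 1851: 31 days (August has 31).
Sep 6, 1851 → Oct 6, 1851: 30 days (September has 30).
Oct 6, 1851 → Nov 6, 1851: 31 days (October has 31).
Nov 6, 1851 → Dec 6, 1851: 30 days (November has 30).
Dec 6, 1851 → Dec 28, 1851: 22 days.
Total: 1697 days.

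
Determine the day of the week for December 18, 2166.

Thursday

Doomsday rule: the anchor day for the 2100s is Sunday. For year 66: 66÷12 = 5 r 6, and 6÷4 = 1, so 5+6+1 = 12.
Sunday + 12 ≡ Friday — that's 2166's doomsday.
In December the doomsday date is Dec 12.
Dec 18 is 6 days after Dec 12; 6 mod 7 = 6, so Friday + 6 = Thursday.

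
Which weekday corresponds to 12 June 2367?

Doomsday rule: the anchor day for the 2300s is Wednesday. For year 67: 67÷12 = 5 r 7, and 7÷4 = 1, so 5+7+1 = 13.
Wednesday + 13 ≡ Tuesday — that's 2367's doomsday.
In June the doomsday date is Jun 6.
Jun 12 is 6 days after Jun 6; 6 mod 7 = 6, so Tuesday + 6 = Monday.

Monday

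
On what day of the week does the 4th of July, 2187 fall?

Doomsday rule: the anchor day for the 2100s is Sunday. For year 87: 87÷12 = 7 r 3, and 3÷4 = 0, so 7+3+0 = 10.
Sunday + 10 ≡ Wednesday — that's 2187's doomsday.
In July the doomsday date is Jul 11.
Jul 4 is 7 days before Jul 11; 7 mod 7 = 0, so Wednesday − 0 = Wednesday.

Wednesday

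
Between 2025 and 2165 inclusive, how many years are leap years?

34

Multiples of 4 in [2025,2165]: 35.
Of those, multiples of 100: 1 (not leap unless ÷400).
Multiples of 400: 0.
Leap years = 35 − 1 + 0 = 34.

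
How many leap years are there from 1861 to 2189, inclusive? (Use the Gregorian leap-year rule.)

Multiples of 4 in [1861,2189]: 82.
Of those, multiples of 100: 3 (not leap unless ÷400).
Multiples of 400: 1.
Leap years = 82 − 3 + 1 = 80.

80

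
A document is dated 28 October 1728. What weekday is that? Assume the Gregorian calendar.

Doomsday rule: the anchor day for the 1700s is Sunday. For year 28: 28÷12 = 2 r 4, and 4÷4 = 1, so 2+4+1 = 7.
Sunday + 7 ≡ Sunday — that's 1728's doomsday.
In October the doomsday date is Oct 10.
Oct 28 is 18 days after Oct 10; 18 mod 7 = 4, so Sunday + 4 = Thursday.

Thursday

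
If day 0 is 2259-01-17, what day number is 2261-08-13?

Jan 17, 2259 → Jan 17, 2260: 365 days.
Jan 17, 2260 → Jan 17, 2261: 366 days (Feb 29, 2260 is in that span).
Jan 17, 2261 → Feb 17, 2261: 31 days (January has 31).
Feb 17, 2261 → Mar 17, 2261: 28 days (February has 28).
Mar 17, 2261 → Apr 17, 2261: 31 days (March has 31).
Apr 17, 2261 → May 17, 2261: 30 days (April has 30).
May 17, 2261 → Jun 17, 2261: 31 days (May has 31).
Jun 17, 2261 → Jul 17, 2261: 30 days (June has 30).
Jul 17, 2261 → Aug 13, 2261: 27 days.
Total: 939 days.

939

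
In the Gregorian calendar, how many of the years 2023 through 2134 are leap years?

27

Multiples of 4 in [2023,2134]: 28.
Of those, multiples of 100: 1 (not leap unless ÷400).
Multiples of 400: 0.
Leap years = 28 − 1 + 0 = 27.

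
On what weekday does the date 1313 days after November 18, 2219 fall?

Monday

First find the weekday of Nov 18, 2219. Doomsday rule: the anchor day for the 2200s is Friday. For year 19: 19÷12 = 1 r 7, and 7÷4 = 1, so 1+7+1 = 9.
Friday + 9 ≡ Sunday — that's 2219's doomsday.
In November the doomsday date is Nov 7.
Nov 18 is 11 days after Nov 7; 11 mod 7 = 4, so Sunday + 4 = Thursday.
1313 mod 7 = 4, so 1313 days after a Thursday is Thursday + 4 = Monday.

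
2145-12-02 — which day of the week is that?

January 1, 2145 is a Friday.
Jan 1, 2145 → Feb 1, 2145: 31 days (January has 31).
Feb 1, 2145 → Mar 1, 2145: 28 days (February has 28).
Mar 1, 2145 → Apr 1, 2145: 31 days (March has 31).
Apr 1, 2145 → May 1, 2145: 30 days (April has 30).
May 1, 2145 → Jun 1, 2145: 31 days (May has 31).
Jun 1, 2145 → Jul 1, 2145: 30 days (June has 30).
Jul 1, 2145 → Aug 1, 2145: 31 days (July has 31).
Aug 1, 2145 → Sep 1, 2145: 31 days (August has 31).
Sep 1, 2145 → Oct 1, 2145: 30 days (September has 30).
Oct 1, 2145 → Nov 1, 2145: 31 days (October has 31).
Nov 1, 2145 → Dec 1, 2145: 30 days (November has 30).
Dec 1, 2145 → Dec 2, 2145: 1 days.
Total: 335 days.
335 mod 7 = 6, so Friday + 6 = Thursday.

Thursday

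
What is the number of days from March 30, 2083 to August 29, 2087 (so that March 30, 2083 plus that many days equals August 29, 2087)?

Mar 30, 2083 → Mar 30, 2084: 366 days (Feb 29, 2084 is in that span).
Mar 30, 2084 → Mar 30, 2085: 365 days.
Mar 30, 2085 → Mar 30, 2086: 365 days.
Mar 30, 2086 → Mar 30, 2087: 365 days.
Mar 30, 2087 → Apr 30, 2087: 31 days (March has 31).
Apr 30, 2087 → May 30, 2087: 30 days (April has 30).
May 30, 2087 → Jun 30, 2087: 31 days (May has 31).
Jun 30, 2087 → Jul 30, 2087: 30 days (June has 30).
Jul 30, 2087 → Aug 29, 2087: 30 days.
Total: 1613 days.

1613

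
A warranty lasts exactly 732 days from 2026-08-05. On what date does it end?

August 6, 2028

+365 (one year) → Aug 5, 2027 (367 left).
Aug has 31 days: +27 → Sep 1, 2027 (340 left).
Sep has 30 days: +30 → Oct 1, 2027 (310 left).
Oct has 31 days: +31 → Nov 1, 2027 (279 left).
Nov has 30 days: +30 → Dec 1, 2027 (249 left).
Dec has 31 days: +31 → Jan 1, 2028 (218 left).
Jan has 31 days: +31 → Feb 1, 2028 (187 left).
Feb has 29 days: +29 → Mar 1, 2028 (158 left).
Mar has 31 days: +31 → Apr 1, 2028 (127 left).
Apr has 30 days: +30 → May 1, 2028 (97 left).
May has 31 days: +31 → Jun 1, 2028 (66 left).
Jun has 30 days: +30 → Jul 1, 2028 (36 left).
Jul has 31 days: +31 → Aug 1, 2028 (5 left).
+5 → Aug 6, 2028.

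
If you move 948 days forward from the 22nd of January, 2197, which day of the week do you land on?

Wednesday

First find the weekday of Jan 22, 2197. Doomsday rule: the anchor day for the 2100s is Sunday. For year 97: 97÷12 = 8 r 1, and 1÷4 = 0, so 8+1+0 = 9.
Sunday + 9 ≡ Tuesday — that's 2197's doomsday.
In January the doomsday date is Jan 3 (2197 is not a leap year).
Jan 22 is 19 days after Jan 3; 19 mod 7 = 5, so Tuesday + 5 = Sunday.
948 mod 7 = 3, so 948 days after a Sunday is Sunday + 3 = Wednesday.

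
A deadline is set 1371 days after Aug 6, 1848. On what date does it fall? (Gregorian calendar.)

+365 (one year) → Aug 6, 1849 (1006 left).
+365 (one year) → Aug 6, 1850 (641 left).
+365 (one year) → Aug 6, 1851 (276 left).
Aug has 31 days: +26 → Sep 1, 1851 (250 left).
Sep has 30 days: +30 → Oct 1, 1851 (220 left).
Oct has 31 days: +31 → Nov 1, 1851 (189 left).
Nov has 30 days: +30 → Dec 1, 1851 (159 left).
Dec has 31 days: +31 → Jan 1, 1852 (128 left).
Jan has 31 days: +31 → Feb 1, 1852 (97 left).
Feb has 29 days: +29 → Mar 1, 1852 (68 left).
Mar has 31 days: +31 → Apr 1, 1852 (37 left).
Apr has 30 days: +30 → May 1, 1852 (7 left).
+7 → May 8, 1852.

May 8, 1852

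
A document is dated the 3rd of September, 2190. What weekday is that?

Friday

Doomsday rule: the anchor day for the 2100s is Sunday. For year 90: 90÷12 = 7 r 6, and 6÷4 = 1, so 7+6+1 = 14.
Sunday + 14 ≡ Sunday — that's 2190's doomsday.
In September the doomsday date is Sep 5.
Sep 3 is 2 days before Sep 5; 2 mod 7 = 2, so Sunday − 2 = Friday.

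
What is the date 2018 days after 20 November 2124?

May 31, 2130

+365 (one year) → Nov 20, 2125 (1653 left).
+365 (one year) → Nov 20, 2126 (1288 left).
+365 (one year) → Nov 20, 2127 (923 left).
+366 (one year; includes Feb 29, 2128) → Nov 20, 2128 (557 left).
+365 (one year) → Nov 20, 2129 (192 left).
Nov has 30 days: +11 → Dec 1, 2129 (181 left).
Dec has 31 days: +31 → Jan 1, 2130 (150 left).
Jan has 31 days: +31 → Feb 1, 2130 (119 left).
Feb has 28 days: +28 → Mar 1, 2130 (91 left).
Mar has 31 days: +31 → Apr 1, 2130 (60 left).
Apr has 30 days: +30 → May 1, 2130 (30 left).
+30 → May 31, 2130.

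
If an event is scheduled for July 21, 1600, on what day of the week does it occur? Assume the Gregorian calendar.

Doomsday rule: the anchor day for the 1600s is Tuesday. For year 00: 0÷12 = 0 r 0, and 0÷4 = 0, so 0+0+0 = 0.
Tuesday + 0 ≡ Tuesday — that's 1600's doomsday.
In July the doomsday date is Jul 11.
Jul 21 is 10 days after Jul 11; 10 mod 7 = 3, so Tuesday + 3 = Friday.

Friday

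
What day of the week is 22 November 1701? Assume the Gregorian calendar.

Tuesday

Doomsday rule: the anchor day for the 1700s is Sunday. For year 01: 1÷12 = 0 r 1, and 1÷4 = 0, so 0+1+0 = 1.
Sunday + 1 ≡ Monday — that's 1701's doomsday.
In November the doomsday date is Nov 7.
Nov 22 is 15 days after Nov 7; 15 mod 7 = 1, so Monday + 1 = Tuesday.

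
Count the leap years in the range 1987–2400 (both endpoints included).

101

Multiples of 4 in [1987,2400]: 104.
Of those, multiples of 100: 5 (not leap unless ÷400).
Multiples of 400: 2.
Leap years = 104 − 5 + 2 = 101.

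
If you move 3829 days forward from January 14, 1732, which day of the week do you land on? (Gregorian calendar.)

Monday

Jan 14, 1732 is a Monday.
3829 mod 7 = 0, so 3829 days after a Monday is Monday + 0 = Monday.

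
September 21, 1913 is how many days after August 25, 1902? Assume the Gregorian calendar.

Aug 25, 1902 → Aug 25, 1903: 365 days.
Aug 25, 1903 → Aug 25, 1904: 366 days (Feb 29, 1904 is in that span).
Aug 25, 1904 → Aug 25, 1905: 365 days.
Aug 25, 1905 → Aug 25, 1906: 365 days.
Aug 25, 1906 → Aug 25, 1907: 365 days.
Aug 25, 1907 → Aug 25, 1908: 366 days (Feb 29, 1908 is in that span).
Aug 25, 1908 → Aug 25, 1909: 365 days.
Aug 25, 1909 → Aug 25, 1910: 365 days.
Aug 25, 1910 → Aug 25, 1911: 365 days.
Aug 25, 1911 → Aug 25, 1912: 366 days (Feb 29, 1912 is in that span).
Aug 25, 1912 → Sep 25, 1912: 31 days (August has 31).
Sep 25, 1912 → Oct 25, 1912: 30 days (September has 30).
Oct 25, 1912 → Nov 25, 1912: 31 days (October has 31).
Nov 25, 1912 → Dec 25, 1912: 30 days (November has 30).
Dec 25, 1912 → Jan 25, 1913: 31 days (December has 31).
Jan 25, 1913 → Feb 25, 1913: 31 days (January has 31).
Feb 25, 1913 → Mar 25, 1913: 28 days (February has 28).
Mar 25, 1913 → Apr 25, 1913: 31 days (March has 31).
Apr 25, 1913 → May 25, 1913: 30 days (April has 30).
May 25, 1913 → Jun 25, 1913: 31 days (May has 31).
Jun 25, 1913 → Jul 25, 1913: 30 days (June has 30).
Jul 25, 1913 → Aug 25, 1913: 31 days (July has 31).
Aug 25, 1913 → Sep 21, 1913: 27 days.
Total: 4045 days.

4045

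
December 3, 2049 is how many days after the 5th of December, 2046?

Dec 5, 2046 → Dec 5, 2047: 365 days.
Dec 5, 2047 → Dec 5, 2048: 366 days (Feb 29, 2048 is in that span).
Dec 5, 2048 → Jan 5, 2049: 31 days (December has 31).
Jan 5, 2049 → Feb 5, 2049: 31 days (January has 31).
Feb 5, 2049 → Mar 5, 2049: 28 days (February has 28).
Mar 5, 2049 → Apr 5, 2049: 31 days (March has 31).
Apr 5, 2049 → May 5, 2049: 30 days (April has 30).
May 5, 2049 → Jun 5, 2049: 31 days (May has 31).
Jun 5, 2049 → Jul 5, 2049: 30 days (June has 30).
Jul 5, 2049 → Aug 5, 2049: 31 days (July has 31).
Aug 5, 2049 → Sep 5, 2049: 31 days (August has 31).
Sep 5, 2049 → Oct 5, 2049: 30 days (September has 30).
Oct 5, 2049 → Nov 5, 2049: 31 days (October has 31).
Nov 5, 2049 → Dec 3, 2049: 28 days.
Total: 1094 days.

1094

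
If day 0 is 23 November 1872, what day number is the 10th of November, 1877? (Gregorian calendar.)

Nov 23, 1872 → Nov 23, 1873: 365 days.
Nov 23, 1873 → Nov 23, 1874: 365 days.
Nov 23, 1874 → Nov 23, 1875: 365 days.
Nov 23, 1875 → Nov 23, 1876: 366 days (Feb 29, 1876 is in that span).
Nov 23, 1876 → Dec 23, 1876: 30 days (November has 30).
Dec 23, 1876 → Jan 23, 1877: 31 days (December has 31).
Jan 23, 1877 → Feb 23, 1877: 31 days (January has 31).
Feb 23, 1877 → Mar 23, 1877: 28 days (February has 28).
Mar 23, 1877 → Apr 23, 1877: 31 days (March has 31).
Apr 23, 1877 → May 23, 1877: 30 days (April has 30).
May 23, 1877 → Jun 23, 1877: 31 days (May has 31).
Jun 23, 1877 → Jul 23, 1877: 30 days (June has 30).
Jul 23, 1877 → Aug 23, 1877: 31 days (July has 31).
Aug 23, 1877 → Sep 23, 1877: 31 days (August has 31).
Sep 23, 1877 → Oct 23, 1877: 30 days (September has 30).
Oct 23, 1877 → Nov 10, 1877: 18 days.
Total: 1813 days.

1813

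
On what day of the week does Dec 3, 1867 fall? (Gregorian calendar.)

Tuesday

Doomsday rule: the anchor day for the 1800s is Friday. For year 67: 67÷12 = 5 r 7, and 7÷4 = 1, so 5+7+1 = 13.
Friday + 13 ≡ Thursday — that's 1867's doomsday.
In December the doomsday date is Dec 12.
Dec 3 is 9 days before Dec 12; 9 mod 7 = 2, so Thursday − 2 = Tuesday.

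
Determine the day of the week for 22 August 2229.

Doomsday rule: the anchor day for the 2200s is Friday. For year 29: 29÷12 = 2 r 5, and 5÷4 = 1, so 2+5+1 = 8.
Friday + 8 ≡ Saturday — that's 2229's doomsday.
In August the doomsday date is Aug 8.
Aug 22 is 14 days after Aug 8; 14 mod 7 = 0, so Saturday + 0 = Saturday.

Saturday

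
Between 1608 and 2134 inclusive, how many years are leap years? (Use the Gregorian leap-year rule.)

128

Multiples of 4 in [1608,2134]: 132.
Of those, multiples of 100: 5 (not leap unless ÷400).
Multiples of 400: 1.
Leap years = 132 − 5 + 1 = 128.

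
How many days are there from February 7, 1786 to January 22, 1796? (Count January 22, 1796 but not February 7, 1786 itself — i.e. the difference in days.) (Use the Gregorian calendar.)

3636

Feb 7, 1786 → Feb 7, 1787: 365 days.
Feb 7, 1787 → Feb 7, 1788: 365 days.
Feb 7, 1788 → Feb 7, 1789: 366 days (Feb 29, 1788 is in that span).
Feb 7, 1789 → Feb 7, 1790: 365 days.
Feb 7, 1790 → Feb 7, 1791: 365 days.
Feb 7, 1791 → Feb 7, 1792: 365 days.
Feb 7, 1792 → Feb 7, 1793: 366 days (Feb 29, 1792 is in that span).
Feb 7, 1793 → Feb 7, 1794: 365 days.
Feb 7, 1794 → Feb 7, 1795: 365 days.
Feb 7, 1795 → Mar 7, 1795: 28 days (February has 28).
Mar 7, 1795 → Apr 7, 1795: 31 days (March has 31).
Apr 7, 1795 → May 7, 1795: 30 days (April has 30).
May 7, 1795 → Jun 7, 1795: 31 days (May has 31).
Jun 7, 1795 → Jul 7, 1795: 30 days (June has 30).
Jul 7, 1795 → Aug 7, 1795: 31 days (July has 31).
Aug 7, 1795 → Sep 7, 1795: 31 days (August has 31).
Sep 7, 1795 → Oct 7, 1795: 30 days (September has 30).
Oct 7, 1795 → Nov 7, 1795: 31 days (October has 31).
Nov 7, 1795 → Dec 7, 1795: 30 days (November has 30).
Dec 7, 1795 → Jan 7, 1796: 31 days (December has 31).
Jan 7, 1796 → Jan 22, 1796: 15 days.
Total: 3636 days.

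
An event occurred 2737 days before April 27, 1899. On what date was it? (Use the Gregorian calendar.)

October 29, 1891

−365 (one year) → Apr 27, 1898 (2372 left).
−365 (one year) → Apr 27, 1897 (2007 left).
−365 (one year) → Apr 27, 1896 (1642 left).
−366 (one year; includes Feb 29, 1896) → Apr 27, 1895 (1276 left).
−365 (one year) → Apr 27, 1894 (911 left).
−365 (one year) → Apr 27, 1893 (546 left).
−365 (one year) → Apr 27, 1892 (181 left).
−27 → Mar 31, 1892 (end of Mar, 31 days; 154 left).
−31 → Feb 29, 1892 (end of Feb, 29 days; 123 left).
−29 → Jan 31, 1892 (end of Jan, 31 days; 94 left).
−31 → Dec 31, 1891 (end of Dec, 31 days; 63 left).
−31 → Nov 30, 1891 (end of Nov, 30 days; 32 left).
−30 → Oct 31, 1891 (end of Oct, 31 days; 2 left).
−2 → Oct 29, 1891.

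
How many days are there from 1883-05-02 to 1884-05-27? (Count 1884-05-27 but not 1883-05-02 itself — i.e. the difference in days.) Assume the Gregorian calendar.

May 2, 1883 → Jun 2, 1883: 31 days (May has 31).
Jun 2, 1883 → Jul 2, 1883: 30 days (June has 30).
Jul 2, 1883 → Aug 2, 1883: 31 days (July has 31).
Aug 2, 1883 → Sep 2, 1883: 31 days (August has 31).
Sep 2, 1883 → Oct 2, 1883: 30 days (September has 30).
Oct 2, 1883 → Nov 2, 1883: 31 days (October has 31).
Nov 2, 1883 → Dec 2, 1883: 30 days (November has 30).
Dec 2, 1883 → Jan 2, 1884: 31 days (December has 31).
Jan 2, 1884 → Feb 2, 1884: 31 days (January has 31).
Feb 2, 1884 → Mar 2, 1884: 29 days (February has 29).
Mar 2, 1884 → Apr 2, 1884: 31 days (March has 31).
Apr 2, 1884 → May 2, 1884: 30 days (April has 30).
May 2, 1884 → May 27, 1884: 25 days.
Total: 391 days.

391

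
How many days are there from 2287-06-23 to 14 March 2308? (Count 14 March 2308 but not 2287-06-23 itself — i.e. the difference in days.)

Jun 23, 2287 → Jun 23, 2288: 366 days (Feb 29, 2288 is in that span).
Jun 23, 2288 → Jun 23, 2289: 365 days.
Jun 23, 2289 → Jun 23, 2290: 365 days.
Jun 23, 2290 → Jun 23, 2291: 365 days.
Jun 23, 2291 → Jun 23, 2292: 366 days (Feb 29, 2292 is in that span).
Jun 23, 2292 → Jun 23, 2293: 365 days.
Jun 23, 2293 → Jun 23, 2294: 365 days.
Jun 23, 2294 → Jun 23, 2295: 365 days.
Jun 23, 2295 → Jun 23, 2296: 366 days (Feb 29, 2296 is in that span).
Jun 23, 2296 → Jun 23, 2297: 365 days.
Jun 23, 2297 → Jun 23, 2298: 365 days.
Jun 23, 2298 → Jun 23, 2299: 365 days.
Jun 23, 2299 → Jun 23, 2300: 365 days.
Jun 23, 2300 → Jun 23, 2301: 365 days.
Jun 23, 2301 → Jun 23, 2302: 365 days.
Jun 23, 2302 → Jun 23, 2303: 365 days.
Jun 23, 2303 → Jun 23, 2304: 366 days (Feb 29, 2304 is in that span).
Jun 23, 2304 → Jun 23, 2305: 365 days.
Jun 23, 2305 → Jun 23, 2306: 365 days.
Jun 23, 2306 → Jun 23, 2307: 365 days.
Jun 23, 2307 → Jul 23, 2307: 30 days (June has 30).
Jul 23, 2307 → Aug 23, 2307: 31 days (July has 31).
Aug 23, 2307 → Sep 23, 2307: 31 days (August has 31).
Sep 23, 2307 → Oct 23, 2307: 30 days (September has 30).
Oct 23, 2307 → Nov 23, 2307: 31 days (October has 31).
Nov 23, 2307 → Dec 23, 2307: 30 days (November has 30).
Dec 23, 2307 → Jan 23, 2308: 31 days (December has 31).
Jan 23, 2308 → Feb 23, 2308: 31 days (January has 31).
Feb 23, 2308 → Mar 14, 2308: 20 days.
Total: 7569 days.

7569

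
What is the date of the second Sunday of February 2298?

February 13, 2298

February 1, 2298 is a Tuesday.
The first Sunday is therefore February 6 (5 days later).
The second Sunday is 6 + 1×7 = February 13.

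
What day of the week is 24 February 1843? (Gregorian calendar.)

Doomsday rule: the anchor day for the 1800s is Friday. For year 43: 43÷12 = 3 r 7, and 7÷4 = 1, so 3+7+1 = 11.
Friday + 11 ≡ Tuesday — that's 1843's doomsday.
In February the doomsday date is Feb 28 (1843 is not a leap year).
Feb 24 is 4 days before Feb 28; 4 mod 7 = 4, so Tuesday − 4 = Friday.

Friday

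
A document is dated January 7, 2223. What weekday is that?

Tuesday

January 1, 2223 is a Wednesday.
Jan 1, 2223 → Jan 7, 2223: 6 days.
Total: 6 days.
6 mod 7 = 6, so Wednesday + 6 = Tuesday.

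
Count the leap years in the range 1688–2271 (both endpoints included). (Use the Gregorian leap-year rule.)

Multiples of 4 in [1688,2271]: 146.
Of those, multiples of 100: 6 (not leap unless ÷400).
Multiples of 400: 1.
Leap years = 146 − 6 + 1 = 141.

141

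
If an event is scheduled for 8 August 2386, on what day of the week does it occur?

Friday

Doomsday rule: the anchor day for the 2300s is Wednesday. For year 86: 86÷12 = 7 r 2, and 2÷4 = 0, so 7+2+0 = 9.
Wednesday + 9 ≡ Friday — that's 2386's doomsday.
In August the doomsday date is Aug 8.
Aug 8 is the doomsday itself: Friday.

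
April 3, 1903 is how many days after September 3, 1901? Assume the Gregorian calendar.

577

Sep 3, 1901 → Sep 3, 1902: 365 days.
Sep 3, 1902 → Oct 3, 1902: 30 days (September has 30).
Oct 3, 1902 → Nov 3, 1902: 31 days (October has 31).
Nov 3, 1902 → Dec 3, 1902: 30 days (November has 30).
Dec 3, 1902 → Jan 3, 1903: 31 days (December has 31).
Jan 3, 1903 → Feb 3, 1903: 31 days (January has 31).
Feb 3, 1903 → Mar 3, 1903: 28 days (February has 28).
Mar 3, 1903 → Apr 3, 1903: 31 days.
Total: 577 days.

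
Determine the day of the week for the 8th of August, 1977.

Doomsday rule: the anchor day for the 1900s is Wednesday. For year 77: 77÷12 = 6 r 5, and 5÷4 = 1, so 6+5+1 = 12.
Wednesday + 12 ≡ Monday — that's 1977's doomsday.
In August the doomsday date is Aug 8.
Aug 8 is the doomsday itself: Monday.

Monday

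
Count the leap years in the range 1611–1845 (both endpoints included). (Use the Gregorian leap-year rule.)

Multiples of 4 in [1611,1845]: 59.
Of those, multiples of 100: 2 (not leap unless ÷400).
Multiples of 400: 0.
Leap years = 59 − 2 + 0 = 57.

57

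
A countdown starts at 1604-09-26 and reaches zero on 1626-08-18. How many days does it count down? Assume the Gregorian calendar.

Sep 26, 1604 → Sep 26, 1605: 365 days.
Sep 26, 1605 → Sep 26, 1606: 365 days.
Sep 26, 1606 → Sep 26, 1607: 365 days.
Sep 26, 1607 → Sep 26, 1608: 366 days (Feb 29, 1608 is in that span).
Sep 26, 1608 → Sep 26, 1609: 365 days.
Sep 26, 1609 → Sep 26, 1610: 365 days.
Sep 26, 1610 → Sep 26, 1611: 365 days.
Sep 26, 1611 → Sep 26, 1612: 366 days (Feb 29, 1612 is in that span).
Sep 26, 1612 → Sep 26, 1613: 365 days.
Sep 26, 1613 → Sep 26, 1614: 365 days.
Sep 26, 1614 → Sep 26, 1615: 365 days.
Sep 26, 1615 → Sep 26, 1616: 366 days (Feb 29, 1616 is in that span).
Sep 26, 1616 → Sep 26, 1617: 365 days.
Sep 26, 1617 → Sep 26, 1618: 365 days.
Sep 26, 1618 → Sep 26, 1619: 365 days.
Sep 26, 1619 → Sep 26, 1620: 366 days (Feb 29, 1620 is in that span).
Sep 26, 1620 → Sep 26, 1621: 365 days.
Sep 26, 1621 → Sep 26, 1622: 365 days.
Sep 26, 1622 → Sep 26, 1623: 365 days.
Sep 26, 1623 → Sep 26, 1624: 366 days (Feb 29, 1624 is in that span).
Sep 26, 1624 → Sep 26, 1625: 365 days.
Sep 26, 1625 → Oct 26, 1625: 30 days (September has 30).
Oct 26, 1625 → Nov 26, 1625: 31 days (October has 31).
Nov 26, 1625 → Dec 26, 1625: 30 days (November has 30).
Dec 26, 1625 → Jan 26, 1626: 31 days (December has 31).
Jan 26, 1626 → Feb 26, 1626: 31 days (January has 31).
Feb 26, 1626 → Mar 26, 1626: 28 days (February has 28).
Mar 26, 1626 → Apr 26, 1626: 31 days (March has 31).
Apr 26, 1626 → May 26, 1626: 30 days (April has 30).
May 26, 1626 → Jun 26, 1626: 31 days (May has 31).
Jun 26, 1626 → Jul 26, 1626: 30 days (June has 30).
Jul 26, 1626 → Aug 18, 1626: 23 days.
Total: 7996 days.

7996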